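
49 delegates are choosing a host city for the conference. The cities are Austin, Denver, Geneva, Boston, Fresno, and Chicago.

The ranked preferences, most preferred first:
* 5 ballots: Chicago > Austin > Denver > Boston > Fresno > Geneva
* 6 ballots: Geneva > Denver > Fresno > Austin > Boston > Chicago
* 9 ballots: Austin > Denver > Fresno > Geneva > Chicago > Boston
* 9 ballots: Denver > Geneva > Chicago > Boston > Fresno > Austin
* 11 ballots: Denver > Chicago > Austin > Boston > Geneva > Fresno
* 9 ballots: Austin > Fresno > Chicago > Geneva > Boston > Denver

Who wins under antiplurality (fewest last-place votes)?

Last-place votes: Austin 9, Denver 9, Geneva 5, Boston 9, Fresno 11, Chicago 6.

Geneva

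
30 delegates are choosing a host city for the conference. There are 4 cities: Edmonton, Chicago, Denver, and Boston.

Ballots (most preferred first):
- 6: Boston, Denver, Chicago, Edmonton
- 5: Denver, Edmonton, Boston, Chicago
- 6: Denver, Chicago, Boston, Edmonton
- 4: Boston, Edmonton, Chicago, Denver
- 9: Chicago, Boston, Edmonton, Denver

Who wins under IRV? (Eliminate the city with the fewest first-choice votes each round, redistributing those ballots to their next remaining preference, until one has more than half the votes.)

Round 1: Edmonton 0, Chicago 9, Denver 11, Boston 10. Edmonton eliminated.
Round 2: Chicago 9, Denver 11, Boston 10. Chicago eliminated.
Round 3: Denver 11, Boston 19. Boston has a majority (≥16).

Boston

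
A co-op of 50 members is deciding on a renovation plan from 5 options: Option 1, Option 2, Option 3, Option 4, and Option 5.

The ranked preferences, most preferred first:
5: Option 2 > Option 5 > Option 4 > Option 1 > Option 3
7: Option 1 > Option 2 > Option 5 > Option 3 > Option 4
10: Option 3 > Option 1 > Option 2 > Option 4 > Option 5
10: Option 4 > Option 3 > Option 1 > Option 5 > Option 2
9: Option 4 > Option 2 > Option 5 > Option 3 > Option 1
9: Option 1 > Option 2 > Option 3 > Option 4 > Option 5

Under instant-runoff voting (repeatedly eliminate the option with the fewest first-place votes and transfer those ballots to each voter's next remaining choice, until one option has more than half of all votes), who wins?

Round 1: Option 1 16, Option 2 5, Option 3 10, Option 4 19, Option 5 0. Option 5 eliminated.
Round 2: Option 1 16, Option 2 5, Option 3 10, Option 4 19. Option 2 eliminated.
Round 3: Option 1 16, Option 3 10, Option 4 24. Option 3 eliminated.
Round 4: Option 1 26, Option 4 24. Option 1 has a majority (≥26).

Option 1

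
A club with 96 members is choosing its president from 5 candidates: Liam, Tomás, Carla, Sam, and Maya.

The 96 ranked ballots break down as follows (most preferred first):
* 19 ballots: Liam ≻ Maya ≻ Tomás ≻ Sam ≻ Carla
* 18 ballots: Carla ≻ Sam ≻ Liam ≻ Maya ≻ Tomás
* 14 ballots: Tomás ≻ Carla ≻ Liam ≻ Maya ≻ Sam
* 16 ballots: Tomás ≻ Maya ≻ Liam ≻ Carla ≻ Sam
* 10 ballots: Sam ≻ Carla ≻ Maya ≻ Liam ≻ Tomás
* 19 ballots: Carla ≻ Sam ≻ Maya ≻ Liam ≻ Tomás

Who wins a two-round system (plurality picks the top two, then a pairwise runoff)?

Round 1 first-place votes: Liam 19, Tomás 30, Carla 37, Sam 10, Maya 0. Carla and Tomás advance.
Runoff: Carla is ranked above Tomás on 47 ballots, Tomás above Carla on 49.

Tomás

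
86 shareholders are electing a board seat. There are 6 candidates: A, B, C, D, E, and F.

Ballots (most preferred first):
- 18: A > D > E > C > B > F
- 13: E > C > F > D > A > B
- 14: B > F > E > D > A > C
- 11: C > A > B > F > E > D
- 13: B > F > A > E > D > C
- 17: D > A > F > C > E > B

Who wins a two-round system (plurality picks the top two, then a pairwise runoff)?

Round 1 first-place votes: A 18, B 27, C 11, D 17, E 13, F 0. B and A advance.
Runoff: B is ranked above A on 27 ballots, A above B on 59.

A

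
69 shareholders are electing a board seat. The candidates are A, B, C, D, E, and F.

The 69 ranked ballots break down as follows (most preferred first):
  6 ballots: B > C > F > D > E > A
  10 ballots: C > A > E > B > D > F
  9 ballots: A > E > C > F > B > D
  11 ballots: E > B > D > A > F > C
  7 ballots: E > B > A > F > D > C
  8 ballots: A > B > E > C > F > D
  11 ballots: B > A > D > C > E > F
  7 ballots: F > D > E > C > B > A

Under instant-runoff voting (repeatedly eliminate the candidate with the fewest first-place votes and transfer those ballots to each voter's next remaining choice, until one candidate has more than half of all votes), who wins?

A

Round 1: A 17, B 17, C 10, D 0, E 18, F 7. D eliminated.
Round 2: A 17, B 17, C 10, E 18, F 7. F eliminated.
Round 3: A 17, B 17, C 10, E 25. C eliminated.
Round 4: A 27, B 17, E 25. B eliminated.
Round 5: A 38, E 31. A has a majority (≥35).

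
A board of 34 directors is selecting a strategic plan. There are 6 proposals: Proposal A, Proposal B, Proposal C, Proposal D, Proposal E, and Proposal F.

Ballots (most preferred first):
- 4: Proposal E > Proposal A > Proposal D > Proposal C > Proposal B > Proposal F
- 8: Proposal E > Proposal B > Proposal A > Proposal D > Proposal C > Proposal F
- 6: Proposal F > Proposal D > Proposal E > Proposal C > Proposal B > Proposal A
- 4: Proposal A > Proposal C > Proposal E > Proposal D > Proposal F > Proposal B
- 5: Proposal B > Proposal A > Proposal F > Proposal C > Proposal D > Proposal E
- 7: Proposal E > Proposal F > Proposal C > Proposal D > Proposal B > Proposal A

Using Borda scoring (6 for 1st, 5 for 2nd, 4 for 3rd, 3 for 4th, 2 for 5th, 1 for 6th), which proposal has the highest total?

Proposal E

Proposal A: 4×5 + 8×4 + 6×1 + 4×6 + 5×5 + 7×1 = 114
Proposal B: 4×2 + 8×5 + 6×2 + 4×1 + 5×6 + 7×2 = 108
Proposal C: 4×3 + 8×2 + 6×3 + 4×5 + 5×3 + 7×4 = 109
Proposal D: 4×4 + 8×3 + 6×5 + 4×3 + 5×2 + 7×3 = 113
Proposal E: 4×6 + 8×6 + 6×4 + 4×4 + 5×1 + 7×6 = 159
Proposal F: 4×1 + 8×1 + 6×6 + 4×2 + 5×4 + 7×5 = 111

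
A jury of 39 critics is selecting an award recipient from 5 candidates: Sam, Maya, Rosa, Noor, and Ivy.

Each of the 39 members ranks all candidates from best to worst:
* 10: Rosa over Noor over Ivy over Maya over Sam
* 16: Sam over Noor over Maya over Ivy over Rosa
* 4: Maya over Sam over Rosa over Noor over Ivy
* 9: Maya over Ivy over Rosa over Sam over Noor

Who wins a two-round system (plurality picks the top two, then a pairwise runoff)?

Maya

Round 1 first-place votes: Sam 16, Maya 13, Rosa 10, Noor 0, Ivy 0. Sam and Maya advance.
Runoff: Sam is ranked above Maya on 16 ballots, Maya above Sam on 23.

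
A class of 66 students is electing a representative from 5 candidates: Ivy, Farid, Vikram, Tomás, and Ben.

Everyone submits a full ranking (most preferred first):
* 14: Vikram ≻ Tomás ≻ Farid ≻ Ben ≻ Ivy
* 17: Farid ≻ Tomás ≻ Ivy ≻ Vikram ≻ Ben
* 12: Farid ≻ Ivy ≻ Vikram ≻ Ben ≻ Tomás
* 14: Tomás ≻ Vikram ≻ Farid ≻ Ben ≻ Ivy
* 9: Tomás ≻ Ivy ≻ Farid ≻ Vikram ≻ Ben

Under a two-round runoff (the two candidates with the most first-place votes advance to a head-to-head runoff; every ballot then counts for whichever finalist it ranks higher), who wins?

Round 1 first-place votes: Ivy 0, Farid 29, Vikram 14, Tomás 23, Ben 0. Farid and Tomás advance.
Runoff: Farid is ranked above Tomás on 29 ballots, Tomás above Farid on 37.

Tomás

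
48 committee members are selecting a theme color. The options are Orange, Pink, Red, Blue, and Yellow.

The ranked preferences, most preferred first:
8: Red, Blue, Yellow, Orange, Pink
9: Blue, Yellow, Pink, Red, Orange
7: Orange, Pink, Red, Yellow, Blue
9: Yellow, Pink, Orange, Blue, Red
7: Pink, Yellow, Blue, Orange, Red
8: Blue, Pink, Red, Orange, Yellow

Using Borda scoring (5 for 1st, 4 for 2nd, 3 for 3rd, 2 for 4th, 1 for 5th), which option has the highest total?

Orange: 8×2 + 9×1 + 7×5 + 9×3 + 7×2 + 8×2 = 117
Pink: 8×1 + 9×3 + 7×4 + 9×4 + 7×5 + 8×4 = 166
Red: 8×5 + 9×2 + 7×3 + 9×1 + 7×1 + 8×3 = 119
Blue: 8×4 + 9×5 + 7×1 + 9×2 + 7×3 + 8×5 = 163
Yellow: 8×3 + 9×4 + 7×2 + 9×5 + 7×4 + 8×1 = 155

Pink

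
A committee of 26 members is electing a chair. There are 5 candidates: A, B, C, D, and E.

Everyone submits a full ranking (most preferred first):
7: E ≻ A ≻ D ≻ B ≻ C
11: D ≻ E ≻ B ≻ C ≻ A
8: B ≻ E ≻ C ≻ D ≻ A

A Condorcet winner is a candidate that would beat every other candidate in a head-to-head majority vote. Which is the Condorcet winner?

E

E vs A: 26–0
E vs B: 18–8
E vs C: 26–0
E vs D: 15–11
E beats every other candidate.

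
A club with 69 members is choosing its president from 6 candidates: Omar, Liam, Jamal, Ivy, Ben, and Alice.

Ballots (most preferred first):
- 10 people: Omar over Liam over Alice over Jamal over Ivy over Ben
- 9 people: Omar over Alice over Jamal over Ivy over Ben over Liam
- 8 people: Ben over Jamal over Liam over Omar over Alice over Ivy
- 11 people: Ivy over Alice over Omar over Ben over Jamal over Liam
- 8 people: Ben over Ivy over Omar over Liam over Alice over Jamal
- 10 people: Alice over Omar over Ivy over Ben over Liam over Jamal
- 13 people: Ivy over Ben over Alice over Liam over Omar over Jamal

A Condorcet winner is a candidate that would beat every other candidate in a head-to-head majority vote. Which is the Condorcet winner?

Omar

Omar vs Liam: 48–21
Omar vs Jamal: 61–8
Omar vs Ivy: 37–32
Omar vs Ben: 40–29
Omar vs Alice: 35–34
Omar beats every other candidate.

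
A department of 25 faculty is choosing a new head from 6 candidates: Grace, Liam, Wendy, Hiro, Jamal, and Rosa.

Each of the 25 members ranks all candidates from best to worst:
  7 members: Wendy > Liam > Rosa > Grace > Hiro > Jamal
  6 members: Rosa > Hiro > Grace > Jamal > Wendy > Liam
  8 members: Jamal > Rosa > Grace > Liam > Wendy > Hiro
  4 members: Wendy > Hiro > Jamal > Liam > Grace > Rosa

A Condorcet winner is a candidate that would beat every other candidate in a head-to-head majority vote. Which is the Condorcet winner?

Rosa vs Grace: 21–4
Rosa vs Liam: 14–11
Rosa vs Wendy: 14–11
Rosa vs Hiro: 21–4
Rosa vs Jamal: 13–12
Rosa beats every other candidate.

Rosa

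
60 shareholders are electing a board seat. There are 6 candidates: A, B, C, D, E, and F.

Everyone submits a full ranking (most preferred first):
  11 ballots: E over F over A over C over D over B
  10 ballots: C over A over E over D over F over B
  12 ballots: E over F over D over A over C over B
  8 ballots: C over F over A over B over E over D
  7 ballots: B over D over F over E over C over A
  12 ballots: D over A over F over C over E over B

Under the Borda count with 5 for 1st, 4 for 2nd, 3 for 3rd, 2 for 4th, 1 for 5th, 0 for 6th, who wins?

F

A: 11×3 + 10×4 + 12×2 + 8×3 + 7×0 + 12×4 = 169
B: 11×0 + 10×0 + 12×0 + 8×2 + 7×5 + 12×0 = 51
C: 11×2 + 10×5 + 12×1 + 8×5 + 7×1 + 12×2 = 155
D: 11×1 + 10×2 + 12×3 + 8×0 + 7×4 + 12×5 = 155
E: 11×5 + 10×3 + 12×5 + 8×1 + 7×2 + 12×1 = 179
F: 11×4 + 10×1 + 12×4 + 8×4 + 7×3 + 12×3 = 191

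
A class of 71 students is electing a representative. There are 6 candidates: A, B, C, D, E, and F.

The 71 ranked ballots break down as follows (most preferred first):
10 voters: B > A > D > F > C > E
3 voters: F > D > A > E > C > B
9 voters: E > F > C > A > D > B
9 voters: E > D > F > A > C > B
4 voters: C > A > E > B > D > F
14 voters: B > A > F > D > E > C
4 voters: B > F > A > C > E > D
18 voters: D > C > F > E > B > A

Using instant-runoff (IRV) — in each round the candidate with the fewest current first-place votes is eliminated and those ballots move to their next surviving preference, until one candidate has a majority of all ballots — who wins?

Round 1: A 0, B 28, C 4, D 18, E 18, F 3. A eliminated.
Round 2: B 28, C 4, D 18, E 18, F 3. F eliminated.
Round 3: B 28, C 4, D 21, E 18. C eliminated.
Round 4: B 28, D 21, E 22. D eliminated.
Round 5: B 28, E 43. E has a majority (≥36).

E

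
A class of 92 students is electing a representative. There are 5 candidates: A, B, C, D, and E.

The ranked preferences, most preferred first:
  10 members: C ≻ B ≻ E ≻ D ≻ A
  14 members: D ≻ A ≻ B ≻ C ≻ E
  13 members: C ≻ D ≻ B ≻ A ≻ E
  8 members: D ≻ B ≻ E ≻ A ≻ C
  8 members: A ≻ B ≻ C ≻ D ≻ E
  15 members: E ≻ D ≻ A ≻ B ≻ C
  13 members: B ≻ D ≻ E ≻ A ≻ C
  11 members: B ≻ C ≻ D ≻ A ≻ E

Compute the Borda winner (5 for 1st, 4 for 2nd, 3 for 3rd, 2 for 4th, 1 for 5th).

A: 10×1 + 14×4 + 13×2 + 8×2 + 8×5 + 15×3 + 13×2 + 11×2 = 241
B: 10×4 + 14×3 + 13×3 + 8×4 + 8×4 + 15×2 + 13×5 + 11×5 = 335
C: 10×5 + 14×2 + 13×5 + 8×1 + 8×3 + 15×1 + 13×1 + 11×4 = 247
D: 10×2 + 14×5 + 13×4 + 8×5 + 8×2 + 15×4 + 13×4 + 11×3 = 343
E: 10×3 + 14×1 + 13×1 + 8×3 + 8×1 + 15×5 + 13×3 + 11×1 = 214

D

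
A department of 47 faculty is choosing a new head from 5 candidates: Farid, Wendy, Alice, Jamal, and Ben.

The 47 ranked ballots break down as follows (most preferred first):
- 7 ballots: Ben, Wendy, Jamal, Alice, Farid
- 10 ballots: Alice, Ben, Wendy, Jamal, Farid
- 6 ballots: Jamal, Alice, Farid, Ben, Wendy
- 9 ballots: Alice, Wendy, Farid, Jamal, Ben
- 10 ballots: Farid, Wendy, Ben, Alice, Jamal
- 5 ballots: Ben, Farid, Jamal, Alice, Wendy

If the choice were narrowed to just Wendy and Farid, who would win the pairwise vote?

Wendy

Wendy is ranked above Farid on 26 ballots; Farid above Wendy on 21.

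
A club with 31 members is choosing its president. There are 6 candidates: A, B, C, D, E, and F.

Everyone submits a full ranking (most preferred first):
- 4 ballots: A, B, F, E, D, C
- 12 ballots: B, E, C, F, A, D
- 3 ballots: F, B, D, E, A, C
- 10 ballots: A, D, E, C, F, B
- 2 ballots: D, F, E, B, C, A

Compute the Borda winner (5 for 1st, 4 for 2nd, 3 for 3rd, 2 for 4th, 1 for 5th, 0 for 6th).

E

A: 4×5 + 12×1 + 3×1 + 10×5 + 2×0 = 85
B: 4×4 + 12×5 + 3×4 + 10×0 + 2×2 = 92
C: 4×0 + 12×3 + 3×0 + 10×2 + 2×1 = 58
D: 4×1 + 12×0 + 3×3 + 10×4 + 2×5 = 63
E: 4×2 + 12×4 + 3×2 + 10×3 + 2×3 = 98
F: 4×3 + 12×2 + 3×5 + 10×1 + 2×4 = 69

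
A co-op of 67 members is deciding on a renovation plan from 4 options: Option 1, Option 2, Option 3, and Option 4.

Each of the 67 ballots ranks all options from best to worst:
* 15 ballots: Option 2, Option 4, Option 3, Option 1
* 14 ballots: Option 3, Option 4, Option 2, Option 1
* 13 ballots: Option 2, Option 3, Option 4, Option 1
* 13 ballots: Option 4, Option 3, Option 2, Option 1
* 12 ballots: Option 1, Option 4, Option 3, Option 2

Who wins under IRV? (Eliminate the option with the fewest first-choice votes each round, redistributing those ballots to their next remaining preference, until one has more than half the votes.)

Option 4

Round 1: Option 1 12, Option 2 28, Option 3 14, Option 4 13. Option 1 eliminated.
Round 2: Option 2 28, Option 3 14, Option 4 25. Option 3 eliminated.
Round 3: Option 2 28, Option 4 39. Option 4 has a majority (≥34).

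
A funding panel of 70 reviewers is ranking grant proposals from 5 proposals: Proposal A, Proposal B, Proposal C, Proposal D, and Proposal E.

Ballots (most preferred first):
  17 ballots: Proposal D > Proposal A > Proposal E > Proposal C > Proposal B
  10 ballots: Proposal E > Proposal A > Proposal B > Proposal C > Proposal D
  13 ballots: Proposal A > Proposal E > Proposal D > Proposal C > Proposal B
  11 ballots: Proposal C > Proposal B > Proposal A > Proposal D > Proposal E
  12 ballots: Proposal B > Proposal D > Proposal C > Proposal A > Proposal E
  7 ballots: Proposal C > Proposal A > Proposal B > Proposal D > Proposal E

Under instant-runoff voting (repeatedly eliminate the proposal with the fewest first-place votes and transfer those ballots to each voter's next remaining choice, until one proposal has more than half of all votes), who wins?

Proposal A

Round 1: Proposal A 13, Proposal B 12, Proposal C 18, Proposal D 17, Proposal E 10. Proposal E eliminated.
Round 2: Proposal A 23, Proposal B 12, Proposal C 18, Proposal D 17. Proposal B eliminated.
Round 3: Proposal A 23, Proposal C 18, Proposal D 29. Proposal C eliminated.
Round 4: Proposal A 41, Proposal D 29. Proposal A has a majority (≥36).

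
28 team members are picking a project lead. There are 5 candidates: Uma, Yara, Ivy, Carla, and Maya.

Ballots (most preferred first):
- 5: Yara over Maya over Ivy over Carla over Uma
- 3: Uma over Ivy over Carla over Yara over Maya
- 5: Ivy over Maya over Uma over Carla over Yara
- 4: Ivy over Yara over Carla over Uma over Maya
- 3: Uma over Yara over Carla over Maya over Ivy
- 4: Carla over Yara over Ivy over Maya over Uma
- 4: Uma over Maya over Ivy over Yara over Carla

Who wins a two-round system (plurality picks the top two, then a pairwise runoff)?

Round 1 first-place votes: Uma 10, Yara 5, Ivy 9, Carla 4, Maya 0. Uma and Ivy advance.
Runoff: Uma is ranked above Ivy on 10 ballots, Ivy above Uma on 18.

Ivy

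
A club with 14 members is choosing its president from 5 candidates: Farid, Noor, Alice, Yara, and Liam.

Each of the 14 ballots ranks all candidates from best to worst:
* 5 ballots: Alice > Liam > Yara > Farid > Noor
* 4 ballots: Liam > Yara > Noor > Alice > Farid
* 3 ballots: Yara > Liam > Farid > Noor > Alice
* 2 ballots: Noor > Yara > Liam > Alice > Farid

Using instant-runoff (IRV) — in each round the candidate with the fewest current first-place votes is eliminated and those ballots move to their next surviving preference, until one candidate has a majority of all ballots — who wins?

Yara

Round 1: Farid 0, Noor 2, Alice 5, Yara 3, Liam 4. Farid eliminated.
Round 2: Noor 2, Alice 5, Yara 3, Liam 4. Noor eliminated.
Round 3: Alice 5, Yara 5, Liam 4. Liam eliminated.
Round 4: Alice 5, Yara 9. Yara has a majority (≥8).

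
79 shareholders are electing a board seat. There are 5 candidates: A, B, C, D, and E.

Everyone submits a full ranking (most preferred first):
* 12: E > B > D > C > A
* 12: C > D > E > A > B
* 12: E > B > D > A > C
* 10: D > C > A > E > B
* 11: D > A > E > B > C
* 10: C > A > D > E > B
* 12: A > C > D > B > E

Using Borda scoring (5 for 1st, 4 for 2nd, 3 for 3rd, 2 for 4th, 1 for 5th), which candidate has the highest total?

A: 12×1 + 12×2 + 12×2 + 10×3 + 11×4 + 10×4 + 12×5 = 234
B: 12×4 + 12×1 + 12×4 + 10×1 + 11×2 + 10×1 + 12×2 = 174
C: 12×2 + 12×5 + 12×1 + 10×4 + 11×1 + 10×5 + 12×4 = 245
D: 12×3 + 12×4 + 12×3 + 10×5 + 11×5 + 10×3 + 12×3 = 291
E: 12×5 + 12×3 + 12×5 + 10×2 + 11×3 + 10×2 + 12×1 = 241

D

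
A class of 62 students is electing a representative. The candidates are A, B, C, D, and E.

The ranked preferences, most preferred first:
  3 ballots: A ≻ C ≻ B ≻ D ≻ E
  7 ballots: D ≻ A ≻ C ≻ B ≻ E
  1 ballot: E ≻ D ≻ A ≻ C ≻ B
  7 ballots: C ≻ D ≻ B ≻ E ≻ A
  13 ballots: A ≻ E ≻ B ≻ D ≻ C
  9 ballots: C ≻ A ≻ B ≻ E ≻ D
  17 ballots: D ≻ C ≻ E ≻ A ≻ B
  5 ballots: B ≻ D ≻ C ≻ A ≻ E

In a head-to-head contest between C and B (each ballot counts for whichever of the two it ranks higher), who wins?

C is ranked above B on 44 ballots; B above C on 18.

C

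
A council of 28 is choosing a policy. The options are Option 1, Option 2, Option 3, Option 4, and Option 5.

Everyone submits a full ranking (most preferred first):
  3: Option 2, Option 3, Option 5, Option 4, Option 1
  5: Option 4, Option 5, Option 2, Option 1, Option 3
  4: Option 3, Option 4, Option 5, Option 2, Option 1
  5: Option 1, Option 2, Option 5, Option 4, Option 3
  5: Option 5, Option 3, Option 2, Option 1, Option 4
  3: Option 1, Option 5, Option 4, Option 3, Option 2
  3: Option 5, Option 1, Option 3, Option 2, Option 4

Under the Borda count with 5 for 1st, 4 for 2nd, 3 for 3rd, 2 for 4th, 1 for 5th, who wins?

Option 5

Option 1: 3×1 + 5×2 + 4×1 + 5×5 + 5×2 + 3×5 + 3×4 = 79
Option 2: 3×5 + 5×3 + 4×2 + 5×4 + 5×3 + 3×1 + 3×2 = 82
Option 3: 3×4 + 5×1 + 4×5 + 5×1 + 5×4 + 3×2 + 3×3 = 77
Option 4: 3×2 + 5×5 + 4×4 + 5×2 + 5×1 + 3×3 + 3×1 = 74
Option 5: 3×3 + 5×4 + 4×3 + 5×3 + 5×5 + 3×4 + 3×5 = 108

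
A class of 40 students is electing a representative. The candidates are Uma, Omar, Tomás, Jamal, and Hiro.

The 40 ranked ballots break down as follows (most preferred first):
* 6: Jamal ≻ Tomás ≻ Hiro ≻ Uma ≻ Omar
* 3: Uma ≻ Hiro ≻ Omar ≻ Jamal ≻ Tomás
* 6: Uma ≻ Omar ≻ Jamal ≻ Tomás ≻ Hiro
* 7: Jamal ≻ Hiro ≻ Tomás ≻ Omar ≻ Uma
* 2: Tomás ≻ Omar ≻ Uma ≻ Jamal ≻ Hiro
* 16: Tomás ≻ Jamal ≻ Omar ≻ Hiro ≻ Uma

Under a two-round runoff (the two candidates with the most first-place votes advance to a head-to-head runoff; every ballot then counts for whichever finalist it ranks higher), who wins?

Round 1 first-place votes: Uma 9, Omar 0, Tomás 18, Jamal 13, Hiro 0. Tomás and Jamal advance.
Runoff: Tomás is ranked above Jamal on 18 ballots, Jamal above Tomás on 22.

Jamal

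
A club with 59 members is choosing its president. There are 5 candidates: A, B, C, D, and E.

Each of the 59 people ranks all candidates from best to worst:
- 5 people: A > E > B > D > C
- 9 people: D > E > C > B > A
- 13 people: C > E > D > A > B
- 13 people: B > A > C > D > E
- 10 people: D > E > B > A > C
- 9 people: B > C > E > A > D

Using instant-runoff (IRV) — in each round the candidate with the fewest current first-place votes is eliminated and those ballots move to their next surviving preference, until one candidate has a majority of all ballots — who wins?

Round 1: A 5, B 22, C 13, D 19, E 0. E eliminated.
Round 2: A 5, B 22, C 13, D 19. A eliminated.
Round 3: B 27, C 13, D 19. C eliminated.
Round 4: B 27, D 32. D has a majority (≥30).

D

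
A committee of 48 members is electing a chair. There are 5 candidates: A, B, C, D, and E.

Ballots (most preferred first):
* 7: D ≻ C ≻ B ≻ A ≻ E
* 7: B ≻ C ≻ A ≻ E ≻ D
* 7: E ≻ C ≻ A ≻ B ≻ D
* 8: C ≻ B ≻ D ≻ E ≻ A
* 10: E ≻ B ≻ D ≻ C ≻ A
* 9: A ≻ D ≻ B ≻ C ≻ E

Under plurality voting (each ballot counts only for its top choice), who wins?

First-place votes: A 9, B 7, C 8, D 7, E 17.

E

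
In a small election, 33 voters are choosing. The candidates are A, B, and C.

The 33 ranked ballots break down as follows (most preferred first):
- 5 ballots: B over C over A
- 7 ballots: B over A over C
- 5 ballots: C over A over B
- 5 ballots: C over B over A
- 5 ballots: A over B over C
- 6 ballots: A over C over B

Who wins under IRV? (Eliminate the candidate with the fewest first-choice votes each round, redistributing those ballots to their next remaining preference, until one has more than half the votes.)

B

Round 1: A 11, B 12, C 10. C eliminated.
Round 2: A 16, B 17. B has a majority (≥17).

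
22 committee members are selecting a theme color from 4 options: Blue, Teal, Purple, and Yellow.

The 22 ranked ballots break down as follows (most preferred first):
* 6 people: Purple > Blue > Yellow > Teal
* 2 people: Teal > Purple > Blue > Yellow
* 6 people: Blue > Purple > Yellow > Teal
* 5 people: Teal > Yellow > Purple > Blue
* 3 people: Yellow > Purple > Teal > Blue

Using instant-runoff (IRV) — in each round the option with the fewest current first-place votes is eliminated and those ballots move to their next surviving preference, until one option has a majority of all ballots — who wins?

Round 1: Blue 6, Teal 7, Purple 6, Yellow 3. Yellow eliminated.
Round 2: Blue 6, Teal 7, Purple 9. Blue eliminated.
Round 3: Teal 7, Purple 15. Purple has a majority (≥12).

Purple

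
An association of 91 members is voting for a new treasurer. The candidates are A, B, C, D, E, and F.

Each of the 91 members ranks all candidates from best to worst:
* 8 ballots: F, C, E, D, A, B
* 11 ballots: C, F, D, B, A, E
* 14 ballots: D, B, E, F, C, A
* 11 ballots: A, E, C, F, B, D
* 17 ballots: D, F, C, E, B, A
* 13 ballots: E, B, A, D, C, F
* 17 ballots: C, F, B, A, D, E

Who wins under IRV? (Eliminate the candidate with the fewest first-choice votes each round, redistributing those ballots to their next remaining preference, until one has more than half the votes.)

C

Round 1: A 11, B 0, C 28, D 31, E 13, F 8. B eliminated.
Round 2: A 11, C 28, D 31, E 13, F 8. F eliminated.
Round 3: A 11, C 36, D 31, E 13. A eliminated.
Round 4: C 36, D 31, E 24. E eliminated.
Round 5: C 47, D 44. C has a majority (≥46).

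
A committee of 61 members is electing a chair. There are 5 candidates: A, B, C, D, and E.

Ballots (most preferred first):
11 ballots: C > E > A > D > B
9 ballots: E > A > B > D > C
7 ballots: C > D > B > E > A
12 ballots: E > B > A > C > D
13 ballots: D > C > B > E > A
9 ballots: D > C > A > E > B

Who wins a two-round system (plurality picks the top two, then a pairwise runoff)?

E

Round 1 first-place votes: A 0, B 0, C 18, D 22, E 21. D and E advance.
Runoff: D is ranked above E on 29 ballots, E above D on 32.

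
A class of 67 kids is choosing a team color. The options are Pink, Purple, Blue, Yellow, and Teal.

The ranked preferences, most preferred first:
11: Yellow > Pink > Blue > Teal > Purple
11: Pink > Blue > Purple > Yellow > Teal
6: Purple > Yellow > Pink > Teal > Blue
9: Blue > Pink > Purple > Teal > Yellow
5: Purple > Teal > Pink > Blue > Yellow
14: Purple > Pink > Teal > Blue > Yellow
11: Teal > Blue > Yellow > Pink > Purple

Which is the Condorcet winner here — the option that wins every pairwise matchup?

Pink vs Purple: 42–25
Pink vs Blue: 47–20
Pink vs Yellow: 39–28
Pink vs Teal: 51–16
Pink beats every other option.

Pink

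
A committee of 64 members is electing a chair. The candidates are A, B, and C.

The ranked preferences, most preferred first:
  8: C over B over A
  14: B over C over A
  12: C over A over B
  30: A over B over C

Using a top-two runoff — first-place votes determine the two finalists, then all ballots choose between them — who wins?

C

Round 1 first-place votes: A 30, B 14, C 20. A and C advance.
Runoff: A is ranked above C on 30 ballots, C above A on 34.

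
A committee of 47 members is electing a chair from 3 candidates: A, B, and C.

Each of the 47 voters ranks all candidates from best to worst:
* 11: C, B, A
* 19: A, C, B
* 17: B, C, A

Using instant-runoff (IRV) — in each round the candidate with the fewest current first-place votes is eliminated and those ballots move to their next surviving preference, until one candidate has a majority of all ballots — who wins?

B

Round 1: A 19, B 17, C 11. C eliminated.
Round 2: A 19, B 28. B has a majority (≥24).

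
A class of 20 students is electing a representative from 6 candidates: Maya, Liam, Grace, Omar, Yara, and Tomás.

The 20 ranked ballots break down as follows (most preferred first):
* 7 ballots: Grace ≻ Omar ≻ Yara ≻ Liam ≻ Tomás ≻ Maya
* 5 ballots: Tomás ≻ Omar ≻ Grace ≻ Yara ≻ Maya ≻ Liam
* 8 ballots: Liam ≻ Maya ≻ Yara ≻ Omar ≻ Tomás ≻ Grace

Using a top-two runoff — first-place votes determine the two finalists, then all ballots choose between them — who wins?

Grace

Round 1 first-place votes: Maya 0, Liam 8, Grace 7, Omar 0, Yara 0, Tomás 5. Liam and Grace advance.
Runoff: Liam is ranked above Grace on 8 ballots, Grace above Liam on 12.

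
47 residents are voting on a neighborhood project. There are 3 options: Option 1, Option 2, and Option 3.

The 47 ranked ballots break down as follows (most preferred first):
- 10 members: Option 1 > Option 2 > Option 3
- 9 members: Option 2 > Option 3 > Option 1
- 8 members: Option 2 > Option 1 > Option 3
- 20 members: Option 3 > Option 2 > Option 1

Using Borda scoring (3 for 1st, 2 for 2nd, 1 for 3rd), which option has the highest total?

Option 1: 10×3 + 9×1 + 8×2 + 20×1 = 75
Option 2: 10×2 + 9×3 + 8×3 + 20×2 = 111
Option 3: 10×1 + 9×2 + 8×1 + 20×3 = 96

Option 2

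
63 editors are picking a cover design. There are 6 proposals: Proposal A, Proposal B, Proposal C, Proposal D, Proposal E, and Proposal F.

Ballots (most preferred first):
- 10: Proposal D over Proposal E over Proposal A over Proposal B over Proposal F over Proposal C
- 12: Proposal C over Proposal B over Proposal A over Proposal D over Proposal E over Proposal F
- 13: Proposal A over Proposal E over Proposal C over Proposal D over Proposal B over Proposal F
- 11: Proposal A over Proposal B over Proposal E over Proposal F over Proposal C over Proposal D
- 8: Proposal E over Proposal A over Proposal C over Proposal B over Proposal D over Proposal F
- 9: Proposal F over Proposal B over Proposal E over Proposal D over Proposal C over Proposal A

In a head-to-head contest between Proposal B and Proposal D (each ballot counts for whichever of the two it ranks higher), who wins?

Proposal B

Proposal B is ranked above Proposal D on 40 ballots; Proposal D above Proposal B on 23.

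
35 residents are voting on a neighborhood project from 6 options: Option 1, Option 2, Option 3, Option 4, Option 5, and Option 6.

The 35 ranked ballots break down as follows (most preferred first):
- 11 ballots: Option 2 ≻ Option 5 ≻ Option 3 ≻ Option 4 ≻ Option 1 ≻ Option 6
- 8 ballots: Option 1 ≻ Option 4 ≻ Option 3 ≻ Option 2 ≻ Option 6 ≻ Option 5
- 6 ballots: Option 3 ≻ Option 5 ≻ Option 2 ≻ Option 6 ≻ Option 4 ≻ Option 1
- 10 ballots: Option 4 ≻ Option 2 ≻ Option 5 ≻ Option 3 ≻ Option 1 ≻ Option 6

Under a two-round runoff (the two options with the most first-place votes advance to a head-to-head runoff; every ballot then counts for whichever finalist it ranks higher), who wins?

Round 1 first-place votes: Option 1 8, Option 2 11, Option 3 6, Option 4 10, Option 5 0, Option 6 0. Option 2 and Option 4 advance.
Runoff: Option 2 is ranked above Option 4 on 17 ballots, Option 4 above Option 2 on 18.

Option 4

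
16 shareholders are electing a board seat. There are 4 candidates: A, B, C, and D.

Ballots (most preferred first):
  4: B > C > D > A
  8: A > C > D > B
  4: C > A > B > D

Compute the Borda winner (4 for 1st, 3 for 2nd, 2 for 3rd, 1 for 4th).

C

A: 4×1 + 8×4 + 4×3 = 48
B: 4×4 + 8×1 + 4×2 = 32
C: 4×3 + 8×3 + 4×4 = 52
D: 4×2 + 8×2 + 4×1 = 28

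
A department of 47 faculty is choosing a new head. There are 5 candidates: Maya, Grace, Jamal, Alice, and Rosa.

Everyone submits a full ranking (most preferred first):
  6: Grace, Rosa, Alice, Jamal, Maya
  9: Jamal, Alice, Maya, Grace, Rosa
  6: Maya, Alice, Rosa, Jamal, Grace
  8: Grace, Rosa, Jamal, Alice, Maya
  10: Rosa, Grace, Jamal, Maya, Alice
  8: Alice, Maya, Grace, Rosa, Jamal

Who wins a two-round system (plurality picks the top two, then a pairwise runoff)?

Grace

Round 1 first-place votes: Maya 6, Grace 14, Jamal 9, Alice 8, Rosa 10. Grace and Rosa advance.
Runoff: Grace is ranked above Rosa on 31 ballots, Rosa above Grace on 16.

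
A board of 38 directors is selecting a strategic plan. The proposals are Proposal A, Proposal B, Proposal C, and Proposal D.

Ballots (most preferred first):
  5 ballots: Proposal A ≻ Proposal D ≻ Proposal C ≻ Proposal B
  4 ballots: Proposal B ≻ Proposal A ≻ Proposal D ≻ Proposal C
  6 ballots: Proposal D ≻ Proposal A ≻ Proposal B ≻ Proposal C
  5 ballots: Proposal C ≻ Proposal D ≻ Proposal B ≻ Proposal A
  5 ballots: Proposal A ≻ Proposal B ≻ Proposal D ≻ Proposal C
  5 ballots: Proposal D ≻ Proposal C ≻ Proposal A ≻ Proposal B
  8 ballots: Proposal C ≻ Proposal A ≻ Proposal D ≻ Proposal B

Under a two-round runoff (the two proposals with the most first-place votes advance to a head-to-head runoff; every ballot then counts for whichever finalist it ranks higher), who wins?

Round 1 first-place votes: Proposal A 10, Proposal B 4, Proposal C 13, Proposal D 11. Proposal C and Proposal D advance.
Runoff: Proposal C is ranked above Proposal D on 13 ballots, Proposal D above Proposal C on 25.

Proposal D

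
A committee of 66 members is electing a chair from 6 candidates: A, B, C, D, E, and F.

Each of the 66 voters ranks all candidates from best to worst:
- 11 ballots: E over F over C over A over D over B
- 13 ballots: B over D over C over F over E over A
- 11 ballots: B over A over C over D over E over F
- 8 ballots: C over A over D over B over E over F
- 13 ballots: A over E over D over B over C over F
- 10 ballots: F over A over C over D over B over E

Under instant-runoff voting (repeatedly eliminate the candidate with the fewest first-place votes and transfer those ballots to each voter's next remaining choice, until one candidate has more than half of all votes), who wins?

Round 1: A 13, B 24, C 8, D 0, E 11, F 10. D eliminated.
Round 2: A 13, B 24, C 8, E 11, F 10. C eliminated.
Round 3: A 21, B 24, E 11, F 10. F eliminated.
Round 4: A 31, B 24, E 11. E eliminated.
Round 5: A 42, B 24. A has a majority (≥34).

A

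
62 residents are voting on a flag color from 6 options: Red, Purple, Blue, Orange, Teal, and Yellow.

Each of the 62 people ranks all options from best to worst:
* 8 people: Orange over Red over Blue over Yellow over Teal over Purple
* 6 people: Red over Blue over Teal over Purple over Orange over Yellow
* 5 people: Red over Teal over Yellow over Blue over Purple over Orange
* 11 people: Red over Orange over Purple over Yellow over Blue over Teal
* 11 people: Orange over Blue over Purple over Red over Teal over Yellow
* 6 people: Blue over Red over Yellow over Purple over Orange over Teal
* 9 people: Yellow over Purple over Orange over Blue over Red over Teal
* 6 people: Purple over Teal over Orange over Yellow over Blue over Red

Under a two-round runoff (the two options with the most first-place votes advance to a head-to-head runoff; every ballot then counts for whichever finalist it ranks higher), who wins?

Round 1 first-place votes: Red 22, Purple 6, Blue 6, Orange 19, Teal 0, Yellow 9. Red and Orange advance.
Runoff: Red is ranked above Orange on 28 ballots, Orange above Red on 34.

Orange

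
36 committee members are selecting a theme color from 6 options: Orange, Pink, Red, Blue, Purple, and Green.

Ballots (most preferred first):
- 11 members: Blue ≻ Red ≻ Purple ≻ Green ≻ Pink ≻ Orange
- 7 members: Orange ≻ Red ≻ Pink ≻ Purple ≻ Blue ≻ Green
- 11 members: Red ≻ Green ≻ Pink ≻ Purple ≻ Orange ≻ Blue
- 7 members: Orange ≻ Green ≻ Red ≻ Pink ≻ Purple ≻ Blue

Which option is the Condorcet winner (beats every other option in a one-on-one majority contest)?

Red vs Orange: 22–14
Red vs Pink: 36–0
Red vs Blue: 25–11
Red vs Purple: 36–0
Red vs Green: 29–7
Red beats every other option.

Red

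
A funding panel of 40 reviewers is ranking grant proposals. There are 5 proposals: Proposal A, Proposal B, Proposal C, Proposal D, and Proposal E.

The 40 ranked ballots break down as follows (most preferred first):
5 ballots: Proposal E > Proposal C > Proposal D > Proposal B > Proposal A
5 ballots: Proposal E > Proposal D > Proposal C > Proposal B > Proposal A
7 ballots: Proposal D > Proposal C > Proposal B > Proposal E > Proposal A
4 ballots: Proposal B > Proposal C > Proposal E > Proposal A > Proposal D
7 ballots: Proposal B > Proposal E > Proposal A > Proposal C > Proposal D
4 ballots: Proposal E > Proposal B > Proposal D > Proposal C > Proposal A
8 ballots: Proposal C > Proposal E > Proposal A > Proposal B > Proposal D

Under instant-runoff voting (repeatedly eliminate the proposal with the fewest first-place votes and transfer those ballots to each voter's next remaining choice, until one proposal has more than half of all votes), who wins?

Round 1: Proposal A 0, Proposal B 11, Proposal C 8, Proposal D 7, Proposal E 14. Proposal A eliminated.
Round 2: Proposal B 11, Proposal C 8, Proposal D 7, Proposal E 14. Proposal D eliminated.
Round 3: Proposal B 11, Proposal C 15, Proposal E 14. Proposal B eliminated.
Round 4: Proposal C 19, Proposal E 21. Proposal E has a majority (≥21).

Proposal E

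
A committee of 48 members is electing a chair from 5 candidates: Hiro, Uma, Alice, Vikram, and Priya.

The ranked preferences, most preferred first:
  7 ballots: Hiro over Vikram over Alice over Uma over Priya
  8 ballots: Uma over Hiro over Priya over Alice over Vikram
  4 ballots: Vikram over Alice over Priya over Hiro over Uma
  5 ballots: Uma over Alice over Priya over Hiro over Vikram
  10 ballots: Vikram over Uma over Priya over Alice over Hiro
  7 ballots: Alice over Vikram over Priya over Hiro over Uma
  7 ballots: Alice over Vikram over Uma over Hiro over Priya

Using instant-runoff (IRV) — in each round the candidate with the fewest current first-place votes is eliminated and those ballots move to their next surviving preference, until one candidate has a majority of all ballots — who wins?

Alice

Round 1: Hiro 7, Uma 13, Alice 14, Vikram 14, Priya 0. Priya eliminated.
Round 2: Hiro 7, Uma 13, Alice 14, Vikram 14. Hiro eliminated.
Round 3: Uma 13, Alice 14, Vikram 21. Uma eliminated.
Round 4: Alice 27, Vikram 21. Alice has a majority (≥25).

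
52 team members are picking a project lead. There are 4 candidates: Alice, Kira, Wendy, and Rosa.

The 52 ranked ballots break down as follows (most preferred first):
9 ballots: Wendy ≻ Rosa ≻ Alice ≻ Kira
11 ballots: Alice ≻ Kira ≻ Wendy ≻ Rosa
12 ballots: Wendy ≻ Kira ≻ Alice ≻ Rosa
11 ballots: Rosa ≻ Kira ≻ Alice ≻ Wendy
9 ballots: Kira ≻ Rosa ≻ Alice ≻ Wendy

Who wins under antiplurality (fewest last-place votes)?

Last-place votes: Alice 0, Kira 9, Wendy 20, Rosa 23.

Alice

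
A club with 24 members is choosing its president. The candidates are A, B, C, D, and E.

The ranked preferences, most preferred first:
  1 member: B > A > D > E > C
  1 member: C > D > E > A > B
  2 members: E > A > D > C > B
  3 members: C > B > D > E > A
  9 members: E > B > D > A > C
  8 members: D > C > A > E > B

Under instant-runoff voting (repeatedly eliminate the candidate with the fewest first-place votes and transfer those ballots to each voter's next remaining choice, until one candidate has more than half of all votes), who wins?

Round 1: A 0, B 1, C 4, D 8, E 11. A eliminated.
Round 2: B 1, C 4, D 8, E 11. B eliminated.
Round 3: C 4, D 9, E 11. C eliminated.
Round 4: D 13, E 11. D has a majority (≥13).

D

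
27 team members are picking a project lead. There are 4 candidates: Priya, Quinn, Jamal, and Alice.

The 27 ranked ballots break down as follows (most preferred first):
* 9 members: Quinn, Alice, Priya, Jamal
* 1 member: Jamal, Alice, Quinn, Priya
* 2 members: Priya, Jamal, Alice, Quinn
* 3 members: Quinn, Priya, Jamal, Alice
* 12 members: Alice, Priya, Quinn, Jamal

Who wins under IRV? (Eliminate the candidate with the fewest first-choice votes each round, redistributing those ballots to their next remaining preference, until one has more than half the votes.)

Round 1: Priya 2, Quinn 12, Jamal 1, Alice 12. Jamal eliminated.
Round 2: Priya 2, Quinn 12, Alice 13. Priya eliminated.
Round 3: Quinn 12, Alice 15. Alice has a majority (≥14).

Alice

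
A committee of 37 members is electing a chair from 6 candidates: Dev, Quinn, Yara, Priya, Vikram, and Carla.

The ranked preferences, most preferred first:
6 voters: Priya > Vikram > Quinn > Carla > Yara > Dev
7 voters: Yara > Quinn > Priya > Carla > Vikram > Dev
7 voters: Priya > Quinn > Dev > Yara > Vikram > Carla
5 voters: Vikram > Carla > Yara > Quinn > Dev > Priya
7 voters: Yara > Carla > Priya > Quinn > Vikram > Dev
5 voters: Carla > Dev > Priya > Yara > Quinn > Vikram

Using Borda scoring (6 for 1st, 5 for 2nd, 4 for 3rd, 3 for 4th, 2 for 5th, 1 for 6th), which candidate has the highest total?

Dev: 6×1 + 7×1 + 7×4 + 5×2 + 7×1 + 5×5 = 83
Quinn: 6×4 + 7×5 + 7×5 + 5×3 + 7×3 + 5×2 = 140
Yara: 6×2 + 7×6 + 7×3 + 5×4 + 7×6 + 5×3 = 152
Priya: 6×6 + 7×4 + 7×6 + 5×1 + 7×4 + 5×4 = 159
Vikram: 6×5 + 7×2 + 7×2 + 5×6 + 7×2 + 5×1 = 107
Carla: 6×3 + 7×3 + 7×1 + 5×5 + 7×5 + 5×6 = 136

Priya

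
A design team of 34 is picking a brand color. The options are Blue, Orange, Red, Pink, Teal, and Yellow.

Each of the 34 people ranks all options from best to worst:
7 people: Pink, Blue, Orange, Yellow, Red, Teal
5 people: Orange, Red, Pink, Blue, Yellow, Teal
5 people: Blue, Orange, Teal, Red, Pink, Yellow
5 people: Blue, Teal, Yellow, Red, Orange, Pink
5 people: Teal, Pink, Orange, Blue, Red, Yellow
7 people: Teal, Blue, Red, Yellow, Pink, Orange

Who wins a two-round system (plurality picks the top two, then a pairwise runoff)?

Round 1 first-place votes: Blue 10, Orange 5, Red 0, Pink 7, Teal 12, Yellow 0. Teal and Blue advance.
Runoff: Teal is ranked above Blue on 12 ballots, Blue above Teal on 22.

Blue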